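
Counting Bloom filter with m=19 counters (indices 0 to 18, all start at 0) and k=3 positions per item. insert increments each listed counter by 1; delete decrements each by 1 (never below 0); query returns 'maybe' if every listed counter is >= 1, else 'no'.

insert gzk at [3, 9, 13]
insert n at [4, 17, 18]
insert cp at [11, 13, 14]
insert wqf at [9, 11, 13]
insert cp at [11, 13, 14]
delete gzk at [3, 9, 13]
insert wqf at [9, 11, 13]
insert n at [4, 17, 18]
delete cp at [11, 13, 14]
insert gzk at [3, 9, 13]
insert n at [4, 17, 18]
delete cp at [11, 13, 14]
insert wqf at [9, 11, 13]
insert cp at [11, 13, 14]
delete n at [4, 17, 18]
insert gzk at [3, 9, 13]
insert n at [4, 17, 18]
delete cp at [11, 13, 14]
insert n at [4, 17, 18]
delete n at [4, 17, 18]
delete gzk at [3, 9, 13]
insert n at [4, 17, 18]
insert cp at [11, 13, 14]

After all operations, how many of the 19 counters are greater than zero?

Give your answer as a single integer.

Answer: 8

Derivation:
Step 1: insert gzk at [3, 9, 13] -> counters=[0,0,0,1,0,0,0,0,0,1,0,0,0,1,0,0,0,0,0]
Step 2: insert n at [4, 17, 18] -> counters=[0,0,0,1,1,0,0,0,0,1,0,0,0,1,0,0,0,1,1]
Step 3: insert cp at [11, 13, 14] -> counters=[0,0,0,1,1,0,0,0,0,1,0,1,0,2,1,0,0,1,1]
Step 4: insert wqf at [9, 11, 13] -> counters=[0,0,0,1,1,0,0,0,0,2,0,2,0,3,1,0,0,1,1]
Step 5: insert cp at [11, 13, 14] -> counters=[0,0,0,1,1,0,0,0,0,2,0,3,0,4,2,0,0,1,1]
Step 6: delete gzk at [3, 9, 13] -> counters=[0,0,0,0,1,0,0,0,0,1,0,3,0,3,2,0,0,1,1]
Step 7: insert wqf at [9, 11, 13] -> counters=[0,0,0,0,1,0,0,0,0,2,0,4,0,4,2,0,0,1,1]
Step 8: insert n at [4, 17, 18] -> counters=[0,0,0,0,2,0,0,0,0,2,0,4,0,4,2,0,0,2,2]
Step 9: delete cp at [11, 13, 14] -> counters=[0,0,0,0,2,0,0,0,0,2,0,3,0,3,1,0,0,2,2]
Step 10: insert gzk at [3, 9, 13] -> counters=[0,0,0,1,2,0,0,0,0,3,0,3,0,4,1,0,0,2,2]
Step 11: insert n at [4, 17, 18] -> counters=[0,0,0,1,3,0,0,0,0,3,0,3,0,4,1,0,0,3,3]
Step 12: delete cp at [11, 13, 14] -> counters=[0,0,0,1,3,0,0,0,0,3,0,2,0,3,0,0,0,3,3]
Step 13: insert wqf at [9, 11, 13] -> counters=[0,0,0,1,3,0,0,0,0,4,0,3,0,4,0,0,0,3,3]
Step 14: insert cp at [11, 13, 14] -> counters=[0,0,0,1,3,0,0,0,0,4,0,4,0,5,1,0,0,3,3]
Step 15: delete n at [4, 17, 18] -> counters=[0,0,0,1,2,0,0,0,0,4,0,4,0,5,1,0,0,2,2]
Step 16: insert gzk at [3, 9, 13] -> counters=[0,0,0,2,2,0,0,0,0,5,0,4,0,6,1,0,0,2,2]
Step 17: insert n at [4, 17, 18] -> counters=[0,0,0,2,3,0,0,0,0,5,0,4,0,6,1,0,0,3,3]
Step 18: delete cp at [11, 13, 14] -> counters=[0,0,0,2,3,0,0,0,0,5,0,3,0,5,0,0,0,3,3]
Step 19: insert n at [4, 17, 18] -> counters=[0,0,0,2,4,0,0,0,0,5,0,3,0,5,0,0,0,4,4]
Step 20: delete n at [4, 17, 18] -> counters=[0,0,0,2,3,0,0,0,0,5,0,3,0,5,0,0,0,3,3]
Step 21: delete gzk at [3, 9, 13] -> counters=[0,0,0,1,3,0,0,0,0,4,0,3,0,4,0,0,0,3,3]
Step 22: insert n at [4, 17, 18] -> counters=[0,0,0,1,4,0,0,0,0,4,0,3,0,4,0,0,0,4,4]
Step 23: insert cp at [11, 13, 14] -> counters=[0,0,0,1,4,0,0,0,0,4,0,4,0,5,1,0,0,4,4]
Final counters=[0,0,0,1,4,0,0,0,0,4,0,4,0,5,1,0,0,4,4] -> 8 nonzero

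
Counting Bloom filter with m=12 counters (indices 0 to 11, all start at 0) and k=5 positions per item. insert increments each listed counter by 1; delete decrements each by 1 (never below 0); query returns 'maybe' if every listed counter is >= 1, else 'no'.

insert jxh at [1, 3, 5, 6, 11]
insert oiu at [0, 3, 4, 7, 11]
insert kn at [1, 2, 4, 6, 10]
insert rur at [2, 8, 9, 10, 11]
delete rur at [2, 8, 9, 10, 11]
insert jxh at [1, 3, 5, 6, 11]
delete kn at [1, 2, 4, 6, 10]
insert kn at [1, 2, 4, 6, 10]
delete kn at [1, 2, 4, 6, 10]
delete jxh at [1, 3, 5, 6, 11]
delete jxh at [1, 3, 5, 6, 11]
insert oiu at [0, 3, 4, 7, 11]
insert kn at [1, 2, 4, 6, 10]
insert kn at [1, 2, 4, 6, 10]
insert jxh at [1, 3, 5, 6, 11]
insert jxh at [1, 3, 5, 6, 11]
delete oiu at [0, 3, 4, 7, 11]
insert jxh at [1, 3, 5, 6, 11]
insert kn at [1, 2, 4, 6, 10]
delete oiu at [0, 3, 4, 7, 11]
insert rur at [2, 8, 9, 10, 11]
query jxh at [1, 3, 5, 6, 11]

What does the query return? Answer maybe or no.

Step 1: insert jxh at [1, 3, 5, 6, 11] -> counters=[0,1,0,1,0,1,1,0,0,0,0,1]
Step 2: insert oiu at [0, 3, 4, 7, 11] -> counters=[1,1,0,2,1,1,1,1,0,0,0,2]
Step 3: insert kn at [1, 2, 4, 6, 10] -> counters=[1,2,1,2,2,1,2,1,0,0,1,2]
Step 4: insert rur at [2, 8, 9, 10, 11] -> counters=[1,2,2,2,2,1,2,1,1,1,2,3]
Step 5: delete rur at [2, 8, 9, 10, 11] -> counters=[1,2,1,2,2,1,2,1,0,0,1,2]
Step 6: insert jxh at [1, 3, 5, 6, 11] -> counters=[1,3,1,3,2,2,3,1,0,0,1,3]
Step 7: delete kn at [1, 2, 4, 6, 10] -> counters=[1,2,0,3,1,2,2,1,0,0,0,3]
Step 8: insert kn at [1, 2, 4, 6, 10] -> counters=[1,3,1,3,2,2,3,1,0,0,1,3]
Step 9: delete kn at [1, 2, 4, 6, 10] -> counters=[1,2,0,3,1,2,2,1,0,0,0,3]
Step 10: delete jxh at [1, 3, 5, 6, 11] -> counters=[1,1,0,2,1,1,1,1,0,0,0,2]
Step 11: delete jxh at [1, 3, 5, 6, 11] -> counters=[1,0,0,1,1,0,0,1,0,0,0,1]
Step 12: insert oiu at [0, 3, 4, 7, 11] -> counters=[2,0,0,2,2,0,0,2,0,0,0,2]
Step 13: insert kn at [1, 2, 4, 6, 10] -> counters=[2,1,1,2,3,0,1,2,0,0,1,2]
Step 14: insert kn at [1, 2, 4, 6, 10] -> counters=[2,2,2,2,4,0,2,2,0,0,2,2]
Step 15: insert jxh at [1, 3, 5, 6, 11] -> counters=[2,3,2,3,4,1,3,2,0,0,2,3]
Step 16: insert jxh at [1, 3, 5, 6, 11] -> counters=[2,4,2,4,4,2,4,2,0,0,2,4]
Step 17: delete oiu at [0, 3, 4, 7, 11] -> counters=[1,4,2,3,3,2,4,1,0,0,2,3]
Step 18: insert jxh at [1, 3, 5, 6, 11] -> counters=[1,5,2,4,3,3,5,1,0,0,2,4]
Step 19: insert kn at [1, 2, 4, 6, 10] -> counters=[1,6,3,4,4,3,6,1,0,0,3,4]
Step 20: delete oiu at [0, 3, 4, 7, 11] -> counters=[0,6,3,3,3,3,6,0,0,0,3,3]
Step 21: insert rur at [2, 8, 9, 10, 11] -> counters=[0,6,4,3,3,3,6,0,1,1,4,4]
Query jxh: check counters[1]=6 counters[3]=3 counters[5]=3 counters[6]=6 counters[11]=4 -> maybe

Answer: maybe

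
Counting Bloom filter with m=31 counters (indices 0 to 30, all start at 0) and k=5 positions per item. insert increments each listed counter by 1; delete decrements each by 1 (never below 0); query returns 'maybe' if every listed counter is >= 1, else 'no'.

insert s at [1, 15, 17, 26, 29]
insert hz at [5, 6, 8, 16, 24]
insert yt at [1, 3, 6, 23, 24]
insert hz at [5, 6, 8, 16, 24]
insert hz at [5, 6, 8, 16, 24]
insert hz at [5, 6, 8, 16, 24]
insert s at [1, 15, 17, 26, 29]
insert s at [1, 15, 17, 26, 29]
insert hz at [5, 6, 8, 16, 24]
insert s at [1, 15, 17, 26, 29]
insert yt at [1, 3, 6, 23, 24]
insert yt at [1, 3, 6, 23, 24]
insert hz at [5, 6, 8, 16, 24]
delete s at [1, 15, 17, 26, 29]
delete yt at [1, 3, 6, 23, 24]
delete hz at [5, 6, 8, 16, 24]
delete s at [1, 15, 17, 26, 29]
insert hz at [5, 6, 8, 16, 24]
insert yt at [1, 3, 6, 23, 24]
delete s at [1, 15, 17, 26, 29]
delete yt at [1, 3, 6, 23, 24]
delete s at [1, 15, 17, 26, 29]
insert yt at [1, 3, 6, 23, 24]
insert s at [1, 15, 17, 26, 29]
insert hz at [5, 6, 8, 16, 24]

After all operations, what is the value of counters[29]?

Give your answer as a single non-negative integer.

Step 1: insert s at [1, 15, 17, 26, 29] -> counters=[0,1,0,0,0,0,0,0,0,0,0,0,0,0,0,1,0,1,0,0,0,0,0,0,0,0,1,0,0,1,0]
Step 2: insert hz at [5, 6, 8, 16, 24] -> counters=[0,1,0,0,0,1,1,0,1,0,0,0,0,0,0,1,1,1,0,0,0,0,0,0,1,0,1,0,0,1,0]
Step 3: insert yt at [1, 3, 6, 23, 24] -> counters=[0,2,0,1,0,1,2,0,1,0,0,0,0,0,0,1,1,1,0,0,0,0,0,1,2,0,1,0,0,1,0]
Step 4: insert hz at [5, 6, 8, 16, 24] -> counters=[0,2,0,1,0,2,3,0,2,0,0,0,0,0,0,1,2,1,0,0,0,0,0,1,3,0,1,0,0,1,0]
Step 5: insert hz at [5, 6, 8, 16, 24] -> counters=[0,2,0,1,0,3,4,0,3,0,0,0,0,0,0,1,3,1,0,0,0,0,0,1,4,0,1,0,0,1,0]
Step 6: insert hz at [5, 6, 8, 16, 24] -> counters=[0,2,0,1,0,4,5,0,4,0,0,0,0,0,0,1,4,1,0,0,0,0,0,1,5,0,1,0,0,1,0]
Step 7: insert s at [1, 15, 17, 26, 29] -> counters=[0,3,0,1,0,4,5,0,4,0,0,0,0,0,0,2,4,2,0,0,0,0,0,1,5,0,2,0,0,2,0]
Step 8: insert s at [1, 15, 17, 26, 29] -> counters=[0,4,0,1,0,4,5,0,4,0,0,0,0,0,0,3,4,3,0,0,0,0,0,1,5,0,3,0,0,3,0]
Step 9: insert hz at [5, 6, 8, 16, 24] -> counters=[0,4,0,1,0,5,6,0,5,0,0,0,0,0,0,3,5,3,0,0,0,0,0,1,6,0,3,0,0,3,0]
Step 10: insert s at [1, 15, 17, 26, 29] -> counters=[0,5,0,1,0,5,6,0,5,0,0,0,0,0,0,4,5,4,0,0,0,0,0,1,6,0,4,0,0,4,0]
Step 11: insert yt at [1, 3, 6, 23, 24] -> counters=[0,6,0,2,0,5,7,0,5,0,0,0,0,0,0,4,5,4,0,0,0,0,0,2,7,0,4,0,0,4,0]
Step 12: insert yt at [1, 3, 6, 23, 24] -> counters=[0,7,0,3,0,5,8,0,5,0,0,0,0,0,0,4,5,4,0,0,0,0,0,3,8,0,4,0,0,4,0]
Step 13: insert hz at [5, 6, 8, 16, 24] -> counters=[0,7,0,3,0,6,9,0,6,0,0,0,0,0,0,4,6,4,0,0,0,0,0,3,9,0,4,0,0,4,0]
Step 14: delete s at [1, 15, 17, 26, 29] -> counters=[0,6,0,3,0,6,9,0,6,0,0,0,0,0,0,3,6,3,0,0,0,0,0,3,9,0,3,0,0,3,0]
Step 15: delete yt at [1, 3, 6, 23, 24] -> counters=[0,5,0,2,0,6,8,0,6,0,0,0,0,0,0,3,6,3,0,0,0,0,0,2,8,0,3,0,0,3,0]
Step 16: delete hz at [5, 6, 8, 16, 24] -> counters=[0,5,0,2,0,5,7,0,5,0,0,0,0,0,0,3,5,3,0,0,0,0,0,2,7,0,3,0,0,3,0]
Step 17: delete s at [1, 15, 17, 26, 29] -> counters=[0,4,0,2,0,5,7,0,5,0,0,0,0,0,0,2,5,2,0,0,0,0,0,2,7,0,2,0,0,2,0]
Step 18: insert hz at [5, 6, 8, 16, 24] -> counters=[0,4,0,2,0,6,8,0,6,0,0,0,0,0,0,2,6,2,0,0,0,0,0,2,8,0,2,0,0,2,0]
Step 19: insert yt at [1, 3, 6, 23, 24] -> counters=[0,5,0,3,0,6,9,0,6,0,0,0,0,0,0,2,6,2,0,0,0,0,0,3,9,0,2,0,0,2,0]
Step 20: delete s at [1, 15, 17, 26, 29] -> counters=[0,4,0,3,0,6,9,0,6,0,0,0,0,0,0,1,6,1,0,0,0,0,0,3,9,0,1,0,0,1,0]
Step 21: delete yt at [1, 3, 6, 23, 24] -> counters=[0,3,0,2,0,6,8,0,6,0,0,0,0,0,0,1,6,1,0,0,0,0,0,2,8,0,1,0,0,1,0]
Step 22: delete s at [1, 15, 17, 26, 29] -> counters=[0,2,0,2,0,6,8,0,6,0,0,0,0,0,0,0,6,0,0,0,0,0,0,2,8,0,0,0,0,0,0]
Step 23: insert yt at [1, 3, 6, 23, 24] -> counters=[0,3,0,3,0,6,9,0,6,0,0,0,0,0,0,0,6,0,0,0,0,0,0,3,9,0,0,0,0,0,0]
Step 24: insert s at [1, 15, 17, 26, 29] -> counters=[0,4,0,3,0,6,9,0,6,0,0,0,0,0,0,1,6,1,0,0,0,0,0,3,9,0,1,0,0,1,0]
Step 25: insert hz at [5, 6, 8, 16, 24] -> counters=[0,4,0,3,0,7,10,0,7,0,0,0,0,0,0,1,7,1,0,0,0,0,0,3,10,0,1,0,0,1,0]
Final counters=[0,4,0,3,0,7,10,0,7,0,0,0,0,0,0,1,7,1,0,0,0,0,0,3,10,0,1,0,0,1,0] -> counters[29]=1

Answer: 1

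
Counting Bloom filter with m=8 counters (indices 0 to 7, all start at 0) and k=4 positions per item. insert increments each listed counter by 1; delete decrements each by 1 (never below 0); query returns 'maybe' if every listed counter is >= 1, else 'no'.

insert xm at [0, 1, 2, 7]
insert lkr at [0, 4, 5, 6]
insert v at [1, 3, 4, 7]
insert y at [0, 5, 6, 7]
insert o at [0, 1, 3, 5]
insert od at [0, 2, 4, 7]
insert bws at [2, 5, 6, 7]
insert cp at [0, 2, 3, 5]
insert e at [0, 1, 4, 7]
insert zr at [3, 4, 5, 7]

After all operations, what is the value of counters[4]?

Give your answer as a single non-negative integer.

Step 1: insert xm at [0, 1, 2, 7] -> counters=[1,1,1,0,0,0,0,1]
Step 2: insert lkr at [0, 4, 5, 6] -> counters=[2,1,1,0,1,1,1,1]
Step 3: insert v at [1, 3, 4, 7] -> counters=[2,2,1,1,2,1,1,2]
Step 4: insert y at [0, 5, 6, 7] -> counters=[3,2,1,1,2,2,2,3]
Step 5: insert o at [0, 1, 3, 5] -> counters=[4,3,1,2,2,3,2,3]
Step 6: insert od at [0, 2, 4, 7] -> counters=[5,3,2,2,3,3,2,4]
Step 7: insert bws at [2, 5, 6, 7] -> counters=[5,3,3,2,3,4,3,5]
Step 8: insert cp at [0, 2, 3, 5] -> counters=[6,3,4,3,3,5,3,5]
Step 9: insert e at [0, 1, 4, 7] -> counters=[7,4,4,3,4,5,3,6]
Step 10: insert zr at [3, 4, 5, 7] -> counters=[7,4,4,4,5,6,3,7]
Final counters=[7,4,4,4,5,6,3,7] -> counters[4]=5

Answer: 5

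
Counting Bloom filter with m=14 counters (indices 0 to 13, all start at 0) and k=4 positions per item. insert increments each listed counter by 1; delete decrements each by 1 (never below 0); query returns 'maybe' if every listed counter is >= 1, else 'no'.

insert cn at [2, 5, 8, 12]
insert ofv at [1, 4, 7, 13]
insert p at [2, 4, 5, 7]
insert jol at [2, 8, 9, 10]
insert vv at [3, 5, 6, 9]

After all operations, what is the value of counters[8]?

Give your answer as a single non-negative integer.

Answer: 2

Derivation:
Step 1: insert cn at [2, 5, 8, 12] -> counters=[0,0,1,0,0,1,0,0,1,0,0,0,1,0]
Step 2: insert ofv at [1, 4, 7, 13] -> counters=[0,1,1,0,1,1,0,1,1,0,0,0,1,1]
Step 3: insert p at [2, 4, 5, 7] -> counters=[0,1,2,0,2,2,0,2,1,0,0,0,1,1]
Step 4: insert jol at [2, 8, 9, 10] -> counters=[0,1,3,0,2,2,0,2,2,1,1,0,1,1]
Step 5: insert vv at [3, 5, 6, 9] -> counters=[0,1,3,1,2,3,1,2,2,2,1,0,1,1]
Final counters=[0,1,3,1,2,3,1,2,2,2,1,0,1,1] -> counters[8]=2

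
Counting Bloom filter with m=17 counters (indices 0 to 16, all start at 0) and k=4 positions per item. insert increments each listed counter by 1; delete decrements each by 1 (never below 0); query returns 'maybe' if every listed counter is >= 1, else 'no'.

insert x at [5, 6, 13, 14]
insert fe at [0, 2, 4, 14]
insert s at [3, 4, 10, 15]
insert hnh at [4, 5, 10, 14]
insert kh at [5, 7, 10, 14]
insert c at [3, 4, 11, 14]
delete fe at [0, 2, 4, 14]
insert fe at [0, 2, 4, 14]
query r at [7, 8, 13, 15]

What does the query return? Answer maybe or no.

Step 1: insert x at [5, 6, 13, 14] -> counters=[0,0,0,0,0,1,1,0,0,0,0,0,0,1,1,0,0]
Step 2: insert fe at [0, 2, 4, 14] -> counters=[1,0,1,0,1,1,1,0,0,0,0,0,0,1,2,0,0]
Step 3: insert s at [3, 4, 10, 15] -> counters=[1,0,1,1,2,1,1,0,0,0,1,0,0,1,2,1,0]
Step 4: insert hnh at [4, 5, 10, 14] -> counters=[1,0,1,1,3,2,1,0,0,0,2,0,0,1,3,1,0]
Step 5: insert kh at [5, 7, 10, 14] -> counters=[1,0,1,1,3,3,1,1,0,0,3,0,0,1,4,1,0]
Step 6: insert c at [3, 4, 11, 14] -> counters=[1,0,1,2,4,3,1,1,0,0,3,1,0,1,5,1,0]
Step 7: delete fe at [0, 2, 4, 14] -> counters=[0,0,0,2,3,3,1,1,0,0,3,1,0,1,4,1,0]
Step 8: insert fe at [0, 2, 4, 14] -> counters=[1,0,1,2,4,3,1,1,0,0,3,1,0,1,5,1,0]
Query r: check counters[7]=1 counters[8]=0 counters[13]=1 counters[15]=1 -> no

Answer: no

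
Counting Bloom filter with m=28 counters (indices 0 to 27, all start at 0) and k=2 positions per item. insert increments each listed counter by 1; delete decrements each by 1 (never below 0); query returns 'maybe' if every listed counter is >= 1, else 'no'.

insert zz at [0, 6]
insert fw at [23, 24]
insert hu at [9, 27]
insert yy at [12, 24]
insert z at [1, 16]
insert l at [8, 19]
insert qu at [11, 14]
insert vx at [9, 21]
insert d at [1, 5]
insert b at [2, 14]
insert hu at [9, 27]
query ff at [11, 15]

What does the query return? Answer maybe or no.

Answer: no

Derivation:
Step 1: insert zz at [0, 6] -> counters=[1,0,0,0,0,0,1,0,0,0,0,0,0,0,0,0,0,0,0,0,0,0,0,0,0,0,0,0]
Step 2: insert fw at [23, 24] -> counters=[1,0,0,0,0,0,1,0,0,0,0,0,0,0,0,0,0,0,0,0,0,0,0,1,1,0,0,0]
Step 3: insert hu at [9, 27] -> counters=[1,0,0,0,0,0,1,0,0,1,0,0,0,0,0,0,0,0,0,0,0,0,0,1,1,0,0,1]
Step 4: insert yy at [12, 24] -> counters=[1,0,0,0,0,0,1,0,0,1,0,0,1,0,0,0,0,0,0,0,0,0,0,1,2,0,0,1]
Step 5: insert z at [1, 16] -> counters=[1,1,0,0,0,0,1,0,0,1,0,0,1,0,0,0,1,0,0,0,0,0,0,1,2,0,0,1]
Step 6: insert l at [8, 19] -> counters=[1,1,0,0,0,0,1,0,1,1,0,0,1,0,0,0,1,0,0,1,0,0,0,1,2,0,0,1]
Step 7: insert qu at [11, 14] -> counters=[1,1,0,0,0,0,1,0,1,1,0,1,1,0,1,0,1,0,0,1,0,0,0,1,2,0,0,1]
Step 8: insert vx at [9, 21] -> counters=[1,1,0,0,0,0,1,0,1,2,0,1,1,0,1,0,1,0,0,1,0,1,0,1,2,0,0,1]
Step 9: insert d at [1, 5] -> counters=[1,2,0,0,0,1,1,0,1,2,0,1,1,0,1,0,1,0,0,1,0,1,0,1,2,0,0,1]
Step 10: insert b at [2, 14] -> counters=[1,2,1,0,0,1,1,0,1,2,0,1,1,0,2,0,1,0,0,1,0,1,0,1,2,0,0,1]
Step 11: insert hu at [9, 27] -> counters=[1,2,1,0,0,1,1,0,1,3,0,1,1,0,2,0,1,0,0,1,0,1,0,1,2,0,0,2]
Query ff: check counters[11]=1 counters[15]=0 -> no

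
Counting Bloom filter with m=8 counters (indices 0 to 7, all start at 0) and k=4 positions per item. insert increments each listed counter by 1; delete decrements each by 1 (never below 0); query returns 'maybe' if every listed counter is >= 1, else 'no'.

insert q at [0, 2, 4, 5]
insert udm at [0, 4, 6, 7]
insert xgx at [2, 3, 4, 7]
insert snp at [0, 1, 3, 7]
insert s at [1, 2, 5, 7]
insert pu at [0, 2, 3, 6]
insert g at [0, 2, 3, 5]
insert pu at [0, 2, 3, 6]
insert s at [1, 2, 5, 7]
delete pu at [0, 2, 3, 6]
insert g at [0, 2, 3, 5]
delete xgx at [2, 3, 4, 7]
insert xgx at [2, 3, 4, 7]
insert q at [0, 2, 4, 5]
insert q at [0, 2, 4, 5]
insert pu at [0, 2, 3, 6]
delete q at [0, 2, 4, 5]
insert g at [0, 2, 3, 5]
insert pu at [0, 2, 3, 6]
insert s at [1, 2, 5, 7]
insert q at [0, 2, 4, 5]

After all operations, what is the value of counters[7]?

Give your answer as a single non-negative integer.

Answer: 6

Derivation:
Step 1: insert q at [0, 2, 4, 5] -> counters=[1,0,1,0,1,1,0,0]
Step 2: insert udm at [0, 4, 6, 7] -> counters=[2,0,1,0,2,1,1,1]
Step 3: insert xgx at [2, 3, 4, 7] -> counters=[2,0,2,1,3,1,1,2]
Step 4: insert snp at [0, 1, 3, 7] -> counters=[3,1,2,2,3,1,1,3]
Step 5: insert s at [1, 2, 5, 7] -> counters=[3,2,3,2,3,2,1,4]
Step 6: insert pu at [0, 2, 3, 6] -> counters=[4,2,4,3,3,2,2,4]
Step 7: insert g at [0, 2, 3, 5] -> counters=[5,2,5,4,3,3,2,4]
Step 8: insert pu at [0, 2, 3, 6] -> counters=[6,2,6,5,3,3,3,4]
Step 9: insert s at [1, 2, 5, 7] -> counters=[6,3,7,5,3,4,3,5]
Step 10: delete pu at [0, 2, 3, 6] -> counters=[5,3,6,4,3,4,2,5]
Step 11: insert g at [0, 2, 3, 5] -> counters=[6,3,7,5,3,5,2,5]
Step 12: delete xgx at [2, 3, 4, 7] -> counters=[6,3,6,4,2,5,2,4]
Step 13: insert xgx at [2, 3, 4, 7] -> counters=[6,3,7,5,3,5,2,5]
Step 14: insert q at [0, 2, 4, 5] -> counters=[7,3,8,5,4,6,2,5]
Step 15: insert q at [0, 2, 4, 5] -> counters=[8,3,9,5,5,7,2,5]
Step 16: insert pu at [0, 2, 3, 6] -> counters=[9,3,10,6,5,7,3,5]
Step 17: delete q at [0, 2, 4, 5] -> counters=[8,3,9,6,4,6,3,5]
Step 18: insert g at [0, 2, 3, 5] -> counters=[9,3,10,7,4,7,3,5]
Step 19: insert pu at [0, 2, 3, 6] -> counters=[10,3,11,8,4,7,4,5]
Step 20: insert s at [1, 2, 5, 7] -> counters=[10,4,12,8,4,8,4,6]
Step 21: insert q at [0, 2, 4, 5] -> counters=[11,4,13,8,5,9,4,6]
Final counters=[11,4,13,8,5,9,4,6] -> counters[7]=6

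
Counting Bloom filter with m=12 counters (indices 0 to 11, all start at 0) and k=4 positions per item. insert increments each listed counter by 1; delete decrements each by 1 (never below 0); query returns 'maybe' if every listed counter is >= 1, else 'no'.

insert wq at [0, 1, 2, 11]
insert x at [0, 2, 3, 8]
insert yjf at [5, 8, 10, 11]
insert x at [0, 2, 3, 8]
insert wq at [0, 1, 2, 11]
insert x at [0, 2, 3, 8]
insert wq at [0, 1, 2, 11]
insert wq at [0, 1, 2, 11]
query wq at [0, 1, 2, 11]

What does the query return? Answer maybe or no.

Step 1: insert wq at [0, 1, 2, 11] -> counters=[1,1,1,0,0,0,0,0,0,0,0,1]
Step 2: insert x at [0, 2, 3, 8] -> counters=[2,1,2,1,0,0,0,0,1,0,0,1]
Step 3: insert yjf at [5, 8, 10, 11] -> counters=[2,1,2,1,0,1,0,0,2,0,1,2]
Step 4: insert x at [0, 2, 3, 8] -> counters=[3,1,3,2,0,1,0,0,3,0,1,2]
Step 5: insert wq at [0, 1, 2, 11] -> counters=[4,2,4,2,0,1,0,0,3,0,1,3]
Step 6: insert x at [0, 2, 3, 8] -> counters=[5,2,5,3,0,1,0,0,4,0,1,3]
Step 7: insert wq at [0, 1, 2, 11] -> counters=[6,3,6,3,0,1,0,0,4,0,1,4]
Step 8: insert wq at [0, 1, 2, 11] -> counters=[7,4,7,3,0,1,0,0,4,0,1,5]
Query wq: check counters[0]=7 counters[1]=4 counters[2]=7 counters[11]=5 -> maybe

Answer: maybe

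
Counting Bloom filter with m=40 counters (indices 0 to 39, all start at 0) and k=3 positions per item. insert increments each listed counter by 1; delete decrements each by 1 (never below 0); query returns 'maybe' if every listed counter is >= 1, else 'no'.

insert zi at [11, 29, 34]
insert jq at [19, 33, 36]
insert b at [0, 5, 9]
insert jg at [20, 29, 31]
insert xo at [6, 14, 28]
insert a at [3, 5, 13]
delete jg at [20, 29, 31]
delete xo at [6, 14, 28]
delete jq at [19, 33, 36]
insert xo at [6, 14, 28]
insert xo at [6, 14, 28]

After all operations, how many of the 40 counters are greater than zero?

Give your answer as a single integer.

Answer: 11

Derivation:
Step 1: insert zi at [11, 29, 34] -> counters=[0,0,0,0,0,0,0,0,0,0,0,1,0,0,0,0,0,0,0,0,0,0,0,0,0,0,0,0,0,1,0,0,0,0,1,0,0,0,0,0]
Step 2: insert jq at [19, 33, 36] -> counters=[0,0,0,0,0,0,0,0,0,0,0,1,0,0,0,0,0,0,0,1,0,0,0,0,0,0,0,0,0,1,0,0,0,1,1,0,1,0,0,0]
Step 3: insert b at [0, 5, 9] -> counters=[1,0,0,0,0,1,0,0,0,1,0,1,0,0,0,0,0,0,0,1,0,0,0,0,0,0,0,0,0,1,0,0,0,1,1,0,1,0,0,0]
Step 4: insert jg at [20, 29, 31] -> counters=[1,0,0,0,0,1,0,0,0,1,0,1,0,0,0,0,0,0,0,1,1,0,0,0,0,0,0,0,0,2,0,1,0,1,1,0,1,0,0,0]
Step 5: insert xo at [6, 14, 28] -> counters=[1,0,0,0,0,1,1,0,0,1,0,1,0,0,1,0,0,0,0,1,1,0,0,0,0,0,0,0,1,2,0,1,0,1,1,0,1,0,0,0]
Step 6: insert a at [3, 5, 13] -> counters=[1,0,0,1,0,2,1,0,0,1,0,1,0,1,1,0,0,0,0,1,1,0,0,0,0,0,0,0,1,2,0,1,0,1,1,0,1,0,0,0]
Step 7: delete jg at [20, 29, 31] -> counters=[1,0,0,1,0,2,1,0,0,1,0,1,0,1,1,0,0,0,0,1,0,0,0,0,0,0,0,0,1,1,0,0,0,1,1,0,1,0,0,0]
Step 8: delete xo at [6, 14, 28] -> counters=[1,0,0,1,0,2,0,0,0,1,0,1,0,1,0,0,0,0,0,1,0,0,0,0,0,0,0,0,0,1,0,0,0,1,1,0,1,0,0,0]
Step 9: delete jq at [19, 33, 36] -> counters=[1,0,0,1,0,2,0,0,0,1,0,1,0,1,0,0,0,0,0,0,0,0,0,0,0,0,0,0,0,1,0,0,0,0,1,0,0,0,0,0]
Step 10: insert xo at [6, 14, 28] -> counters=[1,0,0,1,0,2,1,0,0,1,0,1,0,1,1,0,0,0,0,0,0,0,0,0,0,0,0,0,1,1,0,0,0,0,1,0,0,0,0,0]
Step 11: insert xo at [6, 14, 28] -> counters=[1,0,0,1,0,2,2,0,0,1,0,1,0,1,2,0,0,0,0,0,0,0,0,0,0,0,0,0,2,1,0,0,0,0,1,0,0,0,0,0]
Final counters=[1,0,0,1,0,2,2,0,0,1,0,1,0,1,2,0,0,0,0,0,0,0,0,0,0,0,0,0,2,1,0,0,0,0,1,0,0,0,0,0] -> 11 nonzero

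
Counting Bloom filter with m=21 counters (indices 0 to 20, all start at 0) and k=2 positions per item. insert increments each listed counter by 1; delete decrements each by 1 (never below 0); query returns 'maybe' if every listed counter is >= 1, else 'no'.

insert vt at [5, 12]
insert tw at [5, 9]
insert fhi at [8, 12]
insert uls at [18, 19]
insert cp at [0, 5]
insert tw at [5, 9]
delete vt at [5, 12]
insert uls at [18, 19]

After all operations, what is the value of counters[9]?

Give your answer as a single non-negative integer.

Step 1: insert vt at [5, 12] -> counters=[0,0,0,0,0,1,0,0,0,0,0,0,1,0,0,0,0,0,0,0,0]
Step 2: insert tw at [5, 9] -> counters=[0,0,0,0,0,2,0,0,0,1,0,0,1,0,0,0,0,0,0,0,0]
Step 3: insert fhi at [8, 12] -> counters=[0,0,0,0,0,2,0,0,1,1,0,0,2,0,0,0,0,0,0,0,0]
Step 4: insert uls at [18, 19] -> counters=[0,0,0,0,0,2,0,0,1,1,0,0,2,0,0,0,0,0,1,1,0]
Step 5: insert cp at [0, 5] -> counters=[1,0,0,0,0,3,0,0,1,1,0,0,2,0,0,0,0,0,1,1,0]
Step 6: insert tw at [5, 9] -> counters=[1,0,0,0,0,4,0,0,1,2,0,0,2,0,0,0,0,0,1,1,0]
Step 7: delete vt at [5, 12] -> counters=[1,0,0,0,0,3,0,0,1,2,0,0,1,0,0,0,0,0,1,1,0]
Step 8: insert uls at [18, 19] -> counters=[1,0,0,0,0,3,0,0,1,2,0,0,1,0,0,0,0,0,2,2,0]
Final counters=[1,0,0,0,0,3,0,0,1,2,0,0,1,0,0,0,0,0,2,2,0] -> counters[9]=2

Answer: 2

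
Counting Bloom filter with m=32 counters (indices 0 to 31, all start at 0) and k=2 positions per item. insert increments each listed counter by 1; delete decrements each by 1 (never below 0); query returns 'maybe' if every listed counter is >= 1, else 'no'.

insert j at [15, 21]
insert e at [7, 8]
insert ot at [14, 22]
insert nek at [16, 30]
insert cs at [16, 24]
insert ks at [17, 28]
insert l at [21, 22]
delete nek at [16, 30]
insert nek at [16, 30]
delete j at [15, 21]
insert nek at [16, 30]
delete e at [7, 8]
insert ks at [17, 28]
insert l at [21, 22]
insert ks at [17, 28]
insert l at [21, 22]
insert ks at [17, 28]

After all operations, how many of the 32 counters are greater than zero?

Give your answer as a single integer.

Answer: 8

Derivation:
Step 1: insert j at [15, 21] -> counters=[0,0,0,0,0,0,0,0,0,0,0,0,0,0,0,1,0,0,0,0,0,1,0,0,0,0,0,0,0,0,0,0]
Step 2: insert e at [7, 8] -> counters=[0,0,0,0,0,0,0,1,1,0,0,0,0,0,0,1,0,0,0,0,0,1,0,0,0,0,0,0,0,0,0,0]
Step 3: insert ot at [14, 22] -> counters=[0,0,0,0,0,0,0,1,1,0,0,0,0,0,1,1,0,0,0,0,0,1,1,0,0,0,0,0,0,0,0,0]
Step 4: insert nek at [16, 30] -> counters=[0,0,0,0,0,0,0,1,1,0,0,0,0,0,1,1,1,0,0,0,0,1,1,0,0,0,0,0,0,0,1,0]
Step 5: insert cs at [16, 24] -> counters=[0,0,0,0,0,0,0,1,1,0,0,0,0,0,1,1,2,0,0,0,0,1,1,0,1,0,0,0,0,0,1,0]
Step 6: insert ks at [17, 28] -> counters=[0,0,0,0,0,0,0,1,1,0,0,0,0,0,1,1,2,1,0,0,0,1,1,0,1,0,0,0,1,0,1,0]
Step 7: insert l at [21, 22] -> counters=[0,0,0,0,0,0,0,1,1,0,0,0,0,0,1,1,2,1,0,0,0,2,2,0,1,0,0,0,1,0,1,0]
Step 8: delete nek at [16, 30] -> counters=[0,0,0,0,0,0,0,1,1,0,0,0,0,0,1,1,1,1,0,0,0,2,2,0,1,0,0,0,1,0,0,0]
Step 9: insert nek at [16, 30] -> counters=[0,0,0,0,0,0,0,1,1,0,0,0,0,0,1,1,2,1,0,0,0,2,2,0,1,0,0,0,1,0,1,0]
Step 10: delete j at [15, 21] -> counters=[0,0,0,0,0,0,0,1,1,0,0,0,0,0,1,0,2,1,0,0,0,1,2,0,1,0,0,0,1,0,1,0]
Step 11: insert nek at [16, 30] -> counters=[0,0,0,0,0,0,0,1,1,0,0,0,0,0,1,0,3,1,0,0,0,1,2,0,1,0,0,0,1,0,2,0]
Step 12: delete e at [7, 8] -> counters=[0,0,0,0,0,0,0,0,0,0,0,0,0,0,1,0,3,1,0,0,0,1,2,0,1,0,0,0,1,0,2,0]
Step 13: insert ks at [17, 28] -> counters=[0,0,0,0,0,0,0,0,0,0,0,0,0,0,1,0,3,2,0,0,0,1,2,0,1,0,0,0,2,0,2,0]
Step 14: insert l at [21, 22] -> counters=[0,0,0,0,0,0,0,0,0,0,0,0,0,0,1,0,3,2,0,0,0,2,3,0,1,0,0,0,2,0,2,0]
Step 15: insert ks at [17, 28] -> counters=[0,0,0,0,0,0,0,0,0,0,0,0,0,0,1,0,3,3,0,0,0,2,3,0,1,0,0,0,3,0,2,0]
Step 16: insert l at [21, 22] -> counters=[0,0,0,0,0,0,0,0,0,0,0,0,0,0,1,0,3,3,0,0,0,3,4,0,1,0,0,0,3,0,2,0]
Step 17: insert ks at [17, 28] -> counters=[0,0,0,0,0,0,0,0,0,0,0,0,0,0,1,0,3,4,0,0,0,3,4,0,1,0,0,0,4,0,2,0]
Final counters=[0,0,0,0,0,0,0,0,0,0,0,0,0,0,1,0,3,4,0,0,0,3,4,0,1,0,0,0,4,0,2,0] -> 8 nonzero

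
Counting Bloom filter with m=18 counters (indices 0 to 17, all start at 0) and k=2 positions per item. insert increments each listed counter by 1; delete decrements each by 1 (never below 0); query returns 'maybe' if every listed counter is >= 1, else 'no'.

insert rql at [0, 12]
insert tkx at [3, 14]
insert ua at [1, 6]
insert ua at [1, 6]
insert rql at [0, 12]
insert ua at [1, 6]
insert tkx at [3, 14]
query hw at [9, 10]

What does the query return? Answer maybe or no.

Answer: no

Derivation:
Step 1: insert rql at [0, 12] -> counters=[1,0,0,0,0,0,0,0,0,0,0,0,1,0,0,0,0,0]
Step 2: insert tkx at [3, 14] -> counters=[1,0,0,1,0,0,0,0,0,0,0,0,1,0,1,0,0,0]
Step 3: insert ua at [1, 6] -> counters=[1,1,0,1,0,0,1,0,0,0,0,0,1,0,1,0,0,0]
Step 4: insert ua at [1, 6] -> counters=[1,2,0,1,0,0,2,0,0,0,0,0,1,0,1,0,0,0]
Step 5: insert rql at [0, 12] -> counters=[2,2,0,1,0,0,2,0,0,0,0,0,2,0,1,0,0,0]
Step 6: insert ua at [1, 6] -> counters=[2,3,0,1,0,0,3,0,0,0,0,0,2,0,1,0,0,0]
Step 7: insert tkx at [3, 14] -> counters=[2,3,0,2,0,0,3,0,0,0,0,0,2,0,2,0,0,0]
Query hw: check counters[9]=0 counters[10]=0 -> no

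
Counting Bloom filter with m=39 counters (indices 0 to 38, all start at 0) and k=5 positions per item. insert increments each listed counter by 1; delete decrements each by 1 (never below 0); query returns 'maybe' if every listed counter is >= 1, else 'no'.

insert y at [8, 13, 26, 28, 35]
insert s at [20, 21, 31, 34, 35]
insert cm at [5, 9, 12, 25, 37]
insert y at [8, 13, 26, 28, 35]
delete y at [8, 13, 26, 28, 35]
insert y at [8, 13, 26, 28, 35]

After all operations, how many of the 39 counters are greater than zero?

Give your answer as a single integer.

Step 1: insert y at [8, 13, 26, 28, 35] -> counters=[0,0,0,0,0,0,0,0,1,0,0,0,0,1,0,0,0,0,0,0,0,0,0,0,0,0,1,0,1,0,0,0,0,0,0,1,0,0,0]
Step 2: insert s at [20, 21, 31, 34, 35] -> counters=[0,0,0,0,0,0,0,0,1,0,0,0,0,1,0,0,0,0,0,0,1,1,0,0,0,0,1,0,1,0,0,1,0,0,1,2,0,0,0]
Step 3: insert cm at [5, 9, 12, 25, 37] -> counters=[0,0,0,0,0,1,0,0,1,1,0,0,1,1,0,0,0,0,0,0,1,1,0,0,0,1,1,0,1,0,0,1,0,0,1,2,0,1,0]
Step 4: insert y at [8, 13, 26, 28, 35] -> counters=[0,0,0,0,0,1,0,0,2,1,0,0,1,2,0,0,0,0,0,0,1,1,0,0,0,1,2,0,2,0,0,1,0,0,1,3,0,1,0]
Step 5: delete y at [8, 13, 26, 28, 35] -> counters=[0,0,0,0,0,1,0,0,1,1,0,0,1,1,0,0,0,0,0,0,1,1,0,0,0,1,1,0,1,0,0,1,0,0,1,2,0,1,0]
Step 6: insert y at [8, 13, 26, 28, 35] -> counters=[0,0,0,0,0,1,0,0,2,1,0,0,1,2,0,0,0,0,0,0,1,1,0,0,0,1,2,0,2,0,0,1,0,0,1,3,0,1,0]
Final counters=[0,0,0,0,0,1,0,0,2,1,0,0,1,2,0,0,0,0,0,0,1,1,0,0,0,1,2,0,2,0,0,1,0,0,1,3,0,1,0] -> 14 nonzero

Answer: 14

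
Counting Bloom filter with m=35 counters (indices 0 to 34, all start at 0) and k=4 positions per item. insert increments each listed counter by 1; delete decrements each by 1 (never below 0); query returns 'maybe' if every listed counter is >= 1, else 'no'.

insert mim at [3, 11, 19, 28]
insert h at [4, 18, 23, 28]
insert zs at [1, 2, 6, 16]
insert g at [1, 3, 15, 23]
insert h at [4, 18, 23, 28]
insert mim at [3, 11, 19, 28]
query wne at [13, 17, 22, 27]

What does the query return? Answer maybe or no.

Answer: no

Derivation:
Step 1: insert mim at [3, 11, 19, 28] -> counters=[0,0,0,1,0,0,0,0,0,0,0,1,0,0,0,0,0,0,0,1,0,0,0,0,0,0,0,0,1,0,0,0,0,0,0]
Step 2: insert h at [4, 18, 23, 28] -> counters=[0,0,0,1,1,0,0,0,0,0,0,1,0,0,0,0,0,0,1,1,0,0,0,1,0,0,0,0,2,0,0,0,0,0,0]
Step 3: insert zs at [1, 2, 6, 16] -> counters=[0,1,1,1,1,0,1,0,0,0,0,1,0,0,0,0,1,0,1,1,0,0,0,1,0,0,0,0,2,0,0,0,0,0,0]
Step 4: insert g at [1, 3, 15, 23] -> counters=[0,2,1,2,1,0,1,0,0,0,0,1,0,0,0,1,1,0,1,1,0,0,0,2,0,0,0,0,2,0,0,0,0,0,0]
Step 5: insert h at [4, 18, 23, 28] -> counters=[0,2,1,2,2,0,1,0,0,0,0,1,0,0,0,1,1,0,2,1,0,0,0,3,0,0,0,0,3,0,0,0,0,0,0]
Step 6: insert mim at [3, 11, 19, 28] -> counters=[0,2,1,3,2,0,1,0,0,0,0,2,0,0,0,1,1,0,2,2,0,0,0,3,0,0,0,0,4,0,0,0,0,0,0]
Query wne: check counters[13]=0 counters[17]=0 counters[22]=0 counters[27]=0 -> no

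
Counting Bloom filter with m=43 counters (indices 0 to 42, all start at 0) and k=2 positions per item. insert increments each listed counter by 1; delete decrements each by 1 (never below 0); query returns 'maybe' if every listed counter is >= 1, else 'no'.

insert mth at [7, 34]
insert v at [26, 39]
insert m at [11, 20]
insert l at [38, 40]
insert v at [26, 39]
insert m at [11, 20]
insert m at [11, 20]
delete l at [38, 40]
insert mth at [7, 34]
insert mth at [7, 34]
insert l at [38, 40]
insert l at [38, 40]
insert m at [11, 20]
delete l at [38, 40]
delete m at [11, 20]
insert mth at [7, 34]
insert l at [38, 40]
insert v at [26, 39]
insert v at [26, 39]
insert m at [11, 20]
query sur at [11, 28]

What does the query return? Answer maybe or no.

Step 1: insert mth at [7, 34] -> counters=[0,0,0,0,0,0,0,1,0,0,0,0,0,0,0,0,0,0,0,0,0,0,0,0,0,0,0,0,0,0,0,0,0,0,1,0,0,0,0,0,0,0,0]
Step 2: insert v at [26, 39] -> counters=[0,0,0,0,0,0,0,1,0,0,0,0,0,0,0,0,0,0,0,0,0,0,0,0,0,0,1,0,0,0,0,0,0,0,1,0,0,0,0,1,0,0,0]
Step 3: insert m at [11, 20] -> counters=[0,0,0,0,0,0,0,1,0,0,0,1,0,0,0,0,0,0,0,0,1,0,0,0,0,0,1,0,0,0,0,0,0,0,1,0,0,0,0,1,0,0,0]
Step 4: insert l at [38, 40] -> counters=[0,0,0,0,0,0,0,1,0,0,0,1,0,0,0,0,0,0,0,0,1,0,0,0,0,0,1,0,0,0,0,0,0,0,1,0,0,0,1,1,1,0,0]
Step 5: insert v at [26, 39] -> counters=[0,0,0,0,0,0,0,1,0,0,0,1,0,0,0,0,0,0,0,0,1,0,0,0,0,0,2,0,0,0,0,0,0,0,1,0,0,0,1,2,1,0,0]
Step 6: insert m at [11, 20] -> counters=[0,0,0,0,0,0,0,1,0,0,0,2,0,0,0,0,0,0,0,0,2,0,0,0,0,0,2,0,0,0,0,0,0,0,1,0,0,0,1,2,1,0,0]
Step 7: insert m at [11, 20] -> counters=[0,0,0,0,0,0,0,1,0,0,0,3,0,0,0,0,0,0,0,0,3,0,0,0,0,0,2,0,0,0,0,0,0,0,1,0,0,0,1,2,1,0,0]
Step 8: delete l at [38, 40] -> counters=[0,0,0,0,0,0,0,1,0,0,0,3,0,0,0,0,0,0,0,0,3,0,0,0,0,0,2,0,0,0,0,0,0,0,1,0,0,0,0,2,0,0,0]
Step 9: insert mth at [7, 34] -> counters=[0,0,0,0,0,0,0,2,0,0,0,3,0,0,0,0,0,0,0,0,3,0,0,0,0,0,2,0,0,0,0,0,0,0,2,0,0,0,0,2,0,0,0]
Step 10: insert mth at [7, 34] -> counters=[0,0,0,0,0,0,0,3,0,0,0,3,0,0,0,0,0,0,0,0,3,0,0,0,0,0,2,0,0,0,0,0,0,0,3,0,0,0,0,2,0,0,0]
Step 11: insert l at [38, 40] -> counters=[0,0,0,0,0,0,0,3,0,0,0,3,0,0,0,0,0,0,0,0,3,0,0,0,0,0,2,0,0,0,0,0,0,0,3,0,0,0,1,2,1,0,0]
Step 12: insert l at [38, 40] -> counters=[0,0,0,0,0,0,0,3,0,0,0,3,0,0,0,0,0,0,0,0,3,0,0,0,0,0,2,0,0,0,0,0,0,0,3,0,0,0,2,2,2,0,0]
Step 13: insert m at [11, 20] -> counters=[0,0,0,0,0,0,0,3,0,0,0,4,0,0,0,0,0,0,0,0,4,0,0,0,0,0,2,0,0,0,0,0,0,0,3,0,0,0,2,2,2,0,0]
Step 14: delete l at [38, 40] -> counters=[0,0,0,0,0,0,0,3,0,0,0,4,0,0,0,0,0,0,0,0,4,0,0,0,0,0,2,0,0,0,0,0,0,0,3,0,0,0,1,2,1,0,0]
Step 15: delete m at [11, 20] -> counters=[0,0,0,0,0,0,0,3,0,0,0,3,0,0,0,0,0,0,0,0,3,0,0,0,0,0,2,0,0,0,0,0,0,0,3,0,0,0,1,2,1,0,0]
Step 16: insert mth at [7, 34] -> counters=[0,0,0,0,0,0,0,4,0,0,0,3,0,0,0,0,0,0,0,0,3,0,0,0,0,0,2,0,0,0,0,0,0,0,4,0,0,0,1,2,1,0,0]
Step 17: insert l at [38, 40] -> counters=[0,0,0,0,0,0,0,4,0,0,0,3,0,0,0,0,0,0,0,0,3,0,0,0,0,0,2,0,0,0,0,0,0,0,4,0,0,0,2,2,2,0,0]
Step 18: insert v at [26, 39] -> counters=[0,0,0,0,0,0,0,4,0,0,0,3,0,0,0,0,0,0,0,0,3,0,0,0,0,0,3,0,0,0,0,0,0,0,4,0,0,0,2,3,2,0,0]
Step 19: insert v at [26, 39] -> counters=[0,0,0,0,0,0,0,4,0,0,0,3,0,0,0,0,0,0,0,0,3,0,0,0,0,0,4,0,0,0,0,0,0,0,4,0,0,0,2,4,2,0,0]
Step 20: insert m at [11, 20] -> counters=[0,0,0,0,0,0,0,4,0,0,0,4,0,0,0,0,0,0,0,0,4,0,0,0,0,0,4,0,0,0,0,0,0,0,4,0,0,0,2,4,2,0,0]
Query sur: check counters[11]=4 counters[28]=0 -> no

Answer: no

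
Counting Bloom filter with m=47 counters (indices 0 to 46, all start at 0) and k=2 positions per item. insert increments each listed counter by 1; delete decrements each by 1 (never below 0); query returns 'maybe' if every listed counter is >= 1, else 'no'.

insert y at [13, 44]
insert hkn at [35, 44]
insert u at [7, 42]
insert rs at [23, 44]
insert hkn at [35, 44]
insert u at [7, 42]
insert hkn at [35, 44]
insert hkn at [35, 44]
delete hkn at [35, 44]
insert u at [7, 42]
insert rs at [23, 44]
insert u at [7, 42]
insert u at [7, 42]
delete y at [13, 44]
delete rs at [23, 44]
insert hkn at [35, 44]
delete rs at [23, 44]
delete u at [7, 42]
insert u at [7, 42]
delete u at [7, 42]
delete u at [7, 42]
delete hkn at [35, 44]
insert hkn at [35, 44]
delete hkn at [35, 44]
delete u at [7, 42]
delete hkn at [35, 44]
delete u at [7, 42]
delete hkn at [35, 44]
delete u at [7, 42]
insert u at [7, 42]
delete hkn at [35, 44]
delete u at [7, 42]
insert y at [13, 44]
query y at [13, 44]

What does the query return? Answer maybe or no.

Step 1: insert y at [13, 44] -> counters=[0,0,0,0,0,0,0,0,0,0,0,0,0,1,0,0,0,0,0,0,0,0,0,0,0,0,0,0,0,0,0,0,0,0,0,0,0,0,0,0,0,0,0,0,1,0,0]
Step 2: insert hkn at [35, 44] -> counters=[0,0,0,0,0,0,0,0,0,0,0,0,0,1,0,0,0,0,0,0,0,0,0,0,0,0,0,0,0,0,0,0,0,0,0,1,0,0,0,0,0,0,0,0,2,0,0]
Step 3: insert u at [7, 42] -> counters=[0,0,0,0,0,0,0,1,0,0,0,0,0,1,0,0,0,0,0,0,0,0,0,0,0,0,0,0,0,0,0,0,0,0,0,1,0,0,0,0,0,0,1,0,2,0,0]
Step 4: insert rs at [23, 44] -> counters=[0,0,0,0,0,0,0,1,0,0,0,0,0,1,0,0,0,0,0,0,0,0,0,1,0,0,0,0,0,0,0,0,0,0,0,1,0,0,0,0,0,0,1,0,3,0,0]
Step 5: insert hkn at [35, 44] -> counters=[0,0,0,0,0,0,0,1,0,0,0,0,0,1,0,0,0,0,0,0,0,0,0,1,0,0,0,0,0,0,0,0,0,0,0,2,0,0,0,0,0,0,1,0,4,0,0]
Step 6: insert u at [7, 42] -> counters=[0,0,0,0,0,0,0,2,0,0,0,0,0,1,0,0,0,0,0,0,0,0,0,1,0,0,0,0,0,0,0,0,0,0,0,2,0,0,0,0,0,0,2,0,4,0,0]
Step 7: insert hkn at [35, 44] -> counters=[0,0,0,0,0,0,0,2,0,0,0,0,0,1,0,0,0,0,0,0,0,0,0,1,0,0,0,0,0,0,0,0,0,0,0,3,0,0,0,0,0,0,2,0,5,0,0]
Step 8: insert hkn at [35, 44] -> counters=[0,0,0,0,0,0,0,2,0,0,0,0,0,1,0,0,0,0,0,0,0,0,0,1,0,0,0,0,0,0,0,0,0,0,0,4,0,0,0,0,0,0,2,0,6,0,0]
Step 9: delete hkn at [35, 44] -> counters=[0,0,0,0,0,0,0,2,0,0,0,0,0,1,0,0,0,0,0,0,0,0,0,1,0,0,0,0,0,0,0,0,0,0,0,3,0,0,0,0,0,0,2,0,5,0,0]
Step 10: insert u at [7, 42] -> counters=[0,0,0,0,0,0,0,3,0,0,0,0,0,1,0,0,0,0,0,0,0,0,0,1,0,0,0,0,0,0,0,0,0,0,0,3,0,0,0,0,0,0,3,0,5,0,0]
Step 11: insert rs at [23, 44] -> counters=[0,0,0,0,0,0,0,3,0,0,0,0,0,1,0,0,0,0,0,0,0,0,0,2,0,0,0,0,0,0,0,0,0,0,0,3,0,0,0,0,0,0,3,0,6,0,0]
Step 12: insert u at [7, 42] -> counters=[0,0,0,0,0,0,0,4,0,0,0,0,0,1,0,0,0,0,0,0,0,0,0,2,0,0,0,0,0,0,0,0,0,0,0,3,0,0,0,0,0,0,4,0,6,0,0]
Step 13: insert u at [7, 42] -> counters=[0,0,0,0,0,0,0,5,0,0,0,0,0,1,0,0,0,0,0,0,0,0,0,2,0,0,0,0,0,0,0,0,0,0,0,3,0,0,0,0,0,0,5,0,6,0,0]
Step 14: delete y at [13, 44] -> counters=[0,0,0,0,0,0,0,5,0,0,0,0,0,0,0,0,0,0,0,0,0,0,0,2,0,0,0,0,0,0,0,0,0,0,0,3,0,0,0,0,0,0,5,0,5,0,0]
Step 15: delete rs at [23, 44] -> counters=[0,0,0,0,0,0,0,5,0,0,0,0,0,0,0,0,0,0,0,0,0,0,0,1,0,0,0,0,0,0,0,0,0,0,0,3,0,0,0,0,0,0,5,0,4,0,0]
Step 16: insert hkn at [35, 44] -> counters=[0,0,0,0,0,0,0,5,0,0,0,0,0,0,0,0,0,0,0,0,0,0,0,1,0,0,0,0,0,0,0,0,0,0,0,4,0,0,0,0,0,0,5,0,5,0,0]
Step 17: delete rs at [23, 44] -> counters=[0,0,0,0,0,0,0,5,0,0,0,0,0,0,0,0,0,0,0,0,0,0,0,0,0,0,0,0,0,0,0,0,0,0,0,4,0,0,0,0,0,0,5,0,4,0,0]
Step 18: delete u at [7, 42] -> counters=[0,0,0,0,0,0,0,4,0,0,0,0,0,0,0,0,0,0,0,0,0,0,0,0,0,0,0,0,0,0,0,0,0,0,0,4,0,0,0,0,0,0,4,0,4,0,0]
Step 19: insert u at [7, 42] -> counters=[0,0,0,0,0,0,0,5,0,0,0,0,0,0,0,0,0,0,0,0,0,0,0,0,0,0,0,0,0,0,0,0,0,0,0,4,0,0,0,0,0,0,5,0,4,0,0]
Step 20: delete u at [7, 42] -> counters=[0,0,0,0,0,0,0,4,0,0,0,0,0,0,0,0,0,0,0,0,0,0,0,0,0,0,0,0,0,0,0,0,0,0,0,4,0,0,0,0,0,0,4,0,4,0,0]
Step 21: delete u at [7, 42] -> counters=[0,0,0,0,0,0,0,3,0,0,0,0,0,0,0,0,0,0,0,0,0,0,0,0,0,0,0,0,0,0,0,0,0,0,0,4,0,0,0,0,0,0,3,0,4,0,0]
Step 22: delete hkn at [35, 44] -> counters=[0,0,0,0,0,0,0,3,0,0,0,0,0,0,0,0,0,0,0,0,0,0,0,0,0,0,0,0,0,0,0,0,0,0,0,3,0,0,0,0,0,0,3,0,3,0,0]
Step 23: insert hkn at [35, 44] -> counters=[0,0,0,0,0,0,0,3,0,0,0,0,0,0,0,0,0,0,0,0,0,0,0,0,0,0,0,0,0,0,0,0,0,0,0,4,0,0,0,0,0,0,3,0,4,0,0]
Step 24: delete hkn at [35, 44] -> counters=[0,0,0,0,0,0,0,3,0,0,0,0,0,0,0,0,0,0,0,0,0,0,0,0,0,0,0,0,0,0,0,0,0,0,0,3,0,0,0,0,0,0,3,0,3,0,0]
Step 25: delete u at [7, 42] -> counters=[0,0,0,0,0,0,0,2,0,0,0,0,0,0,0,0,0,0,0,0,0,0,0,0,0,0,0,0,0,0,0,0,0,0,0,3,0,0,0,0,0,0,2,0,3,0,0]
Step 26: delete hkn at [35, 44] -> counters=[0,0,0,0,0,0,0,2,0,0,0,0,0,0,0,0,0,0,0,0,0,0,0,0,0,0,0,0,0,0,0,0,0,0,0,2,0,0,0,0,0,0,2,0,2,0,0]
Step 27: delete u at [7, 42] -> counters=[0,0,0,0,0,0,0,1,0,0,0,0,0,0,0,0,0,0,0,0,0,0,0,0,0,0,0,0,0,0,0,0,0,0,0,2,0,0,0,0,0,0,1,0,2,0,0]
Step 28: delete hkn at [35, 44] -> counters=[0,0,0,0,0,0,0,1,0,0,0,0,0,0,0,0,0,0,0,0,0,0,0,0,0,0,0,0,0,0,0,0,0,0,0,1,0,0,0,0,0,0,1,0,1,0,0]
Step 29: delete u at [7, 42] -> counters=[0,0,0,0,0,0,0,0,0,0,0,0,0,0,0,0,0,0,0,0,0,0,0,0,0,0,0,0,0,0,0,0,0,0,0,1,0,0,0,0,0,0,0,0,1,0,0]
Step 30: insert u at [7, 42] -> counters=[0,0,0,0,0,0,0,1,0,0,0,0,0,0,0,0,0,0,0,0,0,0,0,0,0,0,0,0,0,0,0,0,0,0,0,1,0,0,0,0,0,0,1,0,1,0,0]
Step 31: delete hkn at [35, 44] -> counters=[0,0,0,0,0,0,0,1,0,0,0,0,0,0,0,0,0,0,0,0,0,0,0,0,0,0,0,0,0,0,0,0,0,0,0,0,0,0,0,0,0,0,1,0,0,0,0]
Step 32: delete u at [7, 42] -> counters=[0,0,0,0,0,0,0,0,0,0,0,0,0,0,0,0,0,0,0,0,0,0,0,0,0,0,0,0,0,0,0,0,0,0,0,0,0,0,0,0,0,0,0,0,0,0,0]
Step 33: insert y at [13, 44] -> counters=[0,0,0,0,0,0,0,0,0,0,0,0,0,1,0,0,0,0,0,0,0,0,0,0,0,0,0,0,0,0,0,0,0,0,0,0,0,0,0,0,0,0,0,0,1,0,0]
Query y: check counters[13]=1 counters[44]=1 -> maybe

Answer: maybe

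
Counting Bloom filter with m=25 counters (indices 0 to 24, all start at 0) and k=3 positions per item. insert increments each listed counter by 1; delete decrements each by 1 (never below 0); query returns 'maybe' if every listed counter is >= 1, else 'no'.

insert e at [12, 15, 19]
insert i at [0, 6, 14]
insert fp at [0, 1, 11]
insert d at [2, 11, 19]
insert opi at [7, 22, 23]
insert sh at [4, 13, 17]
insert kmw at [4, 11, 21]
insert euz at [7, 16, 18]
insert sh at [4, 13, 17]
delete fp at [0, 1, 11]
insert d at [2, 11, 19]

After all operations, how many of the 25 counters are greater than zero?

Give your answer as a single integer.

Step 1: insert e at [12, 15, 19] -> counters=[0,0,0,0,0,0,0,0,0,0,0,0,1,0,0,1,0,0,0,1,0,0,0,0,0]
Step 2: insert i at [0, 6, 14] -> counters=[1,0,0,0,0,0,1,0,0,0,0,0,1,0,1,1,0,0,0,1,0,0,0,0,0]
Step 3: insert fp at [0, 1, 11] -> counters=[2,1,0,0,0,0,1,0,0,0,0,1,1,0,1,1,0,0,0,1,0,0,0,0,0]
Step 4: insert d at [2, 11, 19] -> counters=[2,1,1,0,0,0,1,0,0,0,0,2,1,0,1,1,0,0,0,2,0,0,0,0,0]
Step 5: insert opi at [7, 22, 23] -> counters=[2,1,1,0,0,0,1,1,0,0,0,2,1,0,1,1,0,0,0,2,0,0,1,1,0]
Step 6: insert sh at [4, 13, 17] -> counters=[2,1,1,0,1,0,1,1,0,0,0,2,1,1,1,1,0,1,0,2,0,0,1,1,0]
Step 7: insert kmw at [4, 11, 21] -> counters=[2,1,1,0,2,0,1,1,0,0,0,3,1,1,1,1,0,1,0,2,0,1,1,1,0]
Step 8: insert euz at [7, 16, 18] -> counters=[2,1,1,0,2,0,1,2,0,0,0,3,1,1,1,1,1,1,1,2,0,1,1,1,0]
Step 9: insert sh at [4, 13, 17] -> counters=[2,1,1,0,3,0,1,2,0,0,0,3,1,2,1,1,1,2,1,2,0,1,1,1,0]
Step 10: delete fp at [0, 1, 11] -> counters=[1,0,1,0,3,0,1,2,0,0,0,2,1,2,1,1,1,2,1,2,0,1,1,1,0]
Step 11: insert d at [2, 11, 19] -> counters=[1,0,2,0,3,0,1,2,0,0,0,3,1,2,1,1,1,2,1,3,0,1,1,1,0]
Final counters=[1,0,2,0,3,0,1,2,0,0,0,3,1,2,1,1,1,2,1,3,0,1,1,1,0] -> 17 nonzero

Answer: 17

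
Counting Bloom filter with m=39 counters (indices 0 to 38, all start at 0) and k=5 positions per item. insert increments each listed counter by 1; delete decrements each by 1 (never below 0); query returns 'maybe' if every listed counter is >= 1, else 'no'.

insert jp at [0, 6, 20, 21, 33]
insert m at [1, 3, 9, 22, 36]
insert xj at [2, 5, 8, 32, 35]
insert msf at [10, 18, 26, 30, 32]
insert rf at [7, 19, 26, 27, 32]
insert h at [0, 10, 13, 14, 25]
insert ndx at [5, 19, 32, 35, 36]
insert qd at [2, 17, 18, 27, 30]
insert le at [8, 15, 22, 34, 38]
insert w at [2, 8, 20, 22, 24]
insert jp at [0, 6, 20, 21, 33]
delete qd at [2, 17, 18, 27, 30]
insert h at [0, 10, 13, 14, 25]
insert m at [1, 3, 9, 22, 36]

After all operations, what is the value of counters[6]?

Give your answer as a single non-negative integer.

Answer: 2

Derivation:
Step 1: insert jp at [0, 6, 20, 21, 33] -> counters=[1,0,0,0,0,0,1,0,0,0,0,0,0,0,0,0,0,0,0,0,1,1,0,0,0,0,0,0,0,0,0,0,0,1,0,0,0,0,0]
Step 2: insert m at [1, 3, 9, 22, 36] -> counters=[1,1,0,1,0,0,1,0,0,1,0,0,0,0,0,0,0,0,0,0,1,1,1,0,0,0,0,0,0,0,0,0,0,1,0,0,1,0,0]
Step 3: insert xj at [2, 5, 8, 32, 35] -> counters=[1,1,1,1,0,1,1,0,1,1,0,0,0,0,0,0,0,0,0,0,1,1,1,0,0,0,0,0,0,0,0,0,1,1,0,1,1,0,0]
Step 4: insert msf at [10, 18, 26, 30, 32] -> counters=[1,1,1,1,0,1,1,0,1,1,1,0,0,0,0,0,0,0,1,0,1,1,1,0,0,0,1,0,0,0,1,0,2,1,0,1,1,0,0]
Step 5: insert rf at [7, 19, 26, 27, 32] -> counters=[1,1,1,1,0,1,1,1,1,1,1,0,0,0,0,0,0,0,1,1,1,1,1,0,0,0,2,1,0,0,1,0,3,1,0,1,1,0,0]
Step 6: insert h at [0, 10, 13, 14, 25] -> counters=[2,1,1,1,0,1,1,1,1,1,2,0,0,1,1,0,0,0,1,1,1,1,1,0,0,1,2,1,0,0,1,0,3,1,0,1,1,0,0]
Step 7: insert ndx at [5, 19, 32, 35, 36] -> counters=[2,1,1,1,0,2,1,1,1,1,2,0,0,1,1,0,0,0,1,2,1,1,1,0,0,1,2,1,0,0,1,0,4,1,0,2,2,0,0]
Step 8: insert qd at [2, 17, 18, 27, 30] -> counters=[2,1,2,1,0,2,1,1,1,1,2,0,0,1,1,0,0,1,2,2,1,1,1,0,0,1,2,2,0,0,2,0,4,1,0,2,2,0,0]
Step 9: insert le at [8, 15, 22, 34, 38] -> counters=[2,1,2,1,0,2,1,1,2,1,2,0,0,1,1,1,0,1,2,2,1,1,2,0,0,1,2,2,0,0,2,0,4,1,1,2,2,0,1]
Step 10: insert w at [2, 8, 20, 22, 24] -> counters=[2,1,3,1,0,2,1,1,3,1,2,0,0,1,1,1,0,1,2,2,2,1,3,0,1,1,2,2,0,0,2,0,4,1,1,2,2,0,1]
Step 11: insert jp at [0, 6, 20, 21, 33] -> counters=[3,1,3,1,0,2,2,1,3,1,2,0,0,1,1,1,0,1,2,2,3,2,3,0,1,1,2,2,0,0,2,0,4,2,1,2,2,0,1]
Step 12: delete qd at [2, 17, 18, 27, 30] -> counters=[3,1,2,1,0,2,2,1,3,1,2,0,0,1,1,1,0,0,1,2,3,2,3,0,1,1,2,1,0,0,1,0,4,2,1,2,2,0,1]
Step 13: insert h at [0, 10, 13, 14, 25] -> counters=[4,1,2,1,0,2,2,1,3,1,3,0,0,2,2,1,0,0,1,2,3,2,3,0,1,2,2,1,0,0,1,0,4,2,1,2,2,0,1]
Step 14: insert m at [1, 3, 9, 22, 36] -> counters=[4,2,2,2,0,2,2,1,3,2,3,0,0,2,2,1,0,0,1,2,3,2,4,0,1,2,2,1,0,0,1,0,4,2,1,2,3,0,1]
Final counters=[4,2,2,2,0,2,2,1,3,2,3,0,0,2,2,1,0,0,1,2,3,2,4,0,1,2,2,1,0,0,1,0,4,2,1,2,3,0,1] -> counters[6]=2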